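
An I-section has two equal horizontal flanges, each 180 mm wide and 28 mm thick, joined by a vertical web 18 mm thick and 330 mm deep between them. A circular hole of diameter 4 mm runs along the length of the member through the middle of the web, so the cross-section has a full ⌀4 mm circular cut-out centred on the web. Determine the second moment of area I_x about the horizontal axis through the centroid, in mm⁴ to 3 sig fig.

Decompose the section into non-overlapping parts with the origin at the bottom-left of its bounding rectangle.
Bottom flange: 180 × 28, A = 5 040 mm², y = 14 mm, Ī = 329 280 mm⁴.
Web: 18 × 330, A = 5 940 mm², y = 193 mm, Ī = 53 905 500 mm⁴.
Top flange: 180 × 28, A = 5 040 mm², y = 372 mm, Ī = 329 280 mm⁴.
Hole (subtracted): ⌀4, A = 12.566 mm², y = 193 mm, Ī = 12.566 mm⁴.
By symmetry the centroid is at mid-height, ȳ = 193 mm.
Transfer each piece to the horizontal axis through the centroid using Ī + A·d² with d = y − 193:
  bottom flange: d = -179 mm → contributes +161 815 920 mm⁴
  web: d = 0 mm → contributes +53 905 500 mm⁴
  top flange: d = 179 mm → contributes +161 815 920 mm⁴
  hole: d = 0 mm → contributes −12.566 mm⁴
Total I = 377 537 327 mm⁴.

I_x ≈ 3.78 × 10⁸ mm⁴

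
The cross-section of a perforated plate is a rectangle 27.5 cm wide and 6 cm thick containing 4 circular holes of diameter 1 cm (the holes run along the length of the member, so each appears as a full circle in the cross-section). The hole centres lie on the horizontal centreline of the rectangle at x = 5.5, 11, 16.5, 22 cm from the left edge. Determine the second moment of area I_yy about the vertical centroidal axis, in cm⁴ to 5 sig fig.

Treat the section as a set of non-overlapping primitives; coordinates are from the bounding-box lower-left.
Plate: 27.5 × 6, A = 165 cm², x = 13.75 cm, Ī = 10398.44 cm⁴.
Hole 1 (subtracted): ⌀1, A = 0.7853982 cm², x = 5.5 cm, Ī = 0.04908739 cm⁴.
Hole 2 (subtracted): ⌀1, A = 0.7853982 cm², x = 11 cm, Ī = 0.04908739 cm⁴.
Hole 3 (subtracted): ⌀1, A = 0.7853982 cm², x = 16.5 cm, Ī = 0.04908739 cm⁴.
Hole 4 (subtracted): ⌀1, A = 0.7853982 cm², x = 22 cm, Ī = 0.04908739 cm⁴.
By symmetry the centroid is at mid-width, x̄ = 13.75 cm.
Transfer each piece to the vertical centroidal axis using Ī + A·d² with d = x − 13.75:
  plate: d = 0 cm → contributes +10398.44 cm⁴
  hole 1: d = -8.25 cm → contributes −53.50525 cm⁴
  hole 2: d = -2.75 cm → contributes −5.988661 cm⁴
  hole 3: d = 2.75 cm → contributes −5.988661 cm⁴
  hole 4: d = 8.25 cm → contributes −53.50525 cm⁴
Total I = 10279.45 cm⁴.

I_yy ≈ 1.0279 × 10⁴ cm⁴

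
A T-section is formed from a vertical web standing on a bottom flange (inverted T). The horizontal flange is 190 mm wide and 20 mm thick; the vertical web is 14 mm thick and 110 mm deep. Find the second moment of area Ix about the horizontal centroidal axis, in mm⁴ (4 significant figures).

Treat the section as a set of non-overlapping primitives; coordinates are from the bounding-box lower-left.
Flange: 190 × 20, A = 3 800 mm², y = 10 mm, Ī = 126 667 mm⁴.
Web: 14 × 110, A = 1 540 mm², y = 75 mm, Ī = 1 552 833 mm⁴.
Centroid: ȳ = ΣA·y / ΣA = 28.7453 mm.
Transfer each piece to the horizontal centroidal axis using Ī + A·d² with d = y − 28.7453:
  flange: d = -18.7453 mm → contributes +1 461 937 mm⁴
  web: d = 46.2547 mm → contributes +4 847 657 mm⁴
Total I = 6 309 594 mm⁴.

Ix ≈ 6.310 × 10⁶ mm⁴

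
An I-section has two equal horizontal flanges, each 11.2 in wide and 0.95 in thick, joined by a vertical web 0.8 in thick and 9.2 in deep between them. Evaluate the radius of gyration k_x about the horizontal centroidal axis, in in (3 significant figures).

Split into non-overlapping primitives; take the origin at the lower-left of the bounding box.
Bottom flange: 11.2 × 0.95, A = 10.64 in², y = 0.475 in, Ī = 0.80022 in⁴.
Web: 0.8 × 9.2, A = 7.36 in², y = 5.55 in, Ī = 51.913 in⁴.
Top flange: 11.2 × 0.95, A = 10.64 in², y = 10.625 in, Ī = 0.80022 in⁴.
By symmetry the centroid is at mid-height, ȳ = 5.55 in.
Transfer each piece to the horizontal centroidal axis using Ī + A·d² with d = y − 5.55:
  bottom flange: d = -5.075 in → contributes +274.84 in⁴
  web: d = 0 in → contributes +51.913 in⁴
  top flange: d = 5.075 in → contributes +274.84 in⁴
Total I = 601.59 in⁴.
Radius of gyration: k = √(I/A) = √(601.59 / 28.64) = 4.5832 in.

k_x ≈ 4.58 in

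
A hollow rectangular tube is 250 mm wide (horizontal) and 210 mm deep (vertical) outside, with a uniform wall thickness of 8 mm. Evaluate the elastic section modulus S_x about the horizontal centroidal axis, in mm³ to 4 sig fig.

S_x ≈ 4.815 × 10⁵ mm³

Break the section into simple shapes (no overlaps), measuring from the bottom-left corner of the bounding box.
Outer rectangle: 250 × 210, A = 52 500 mm², y = 105 mm, Ī = 192 937 500 mm⁴.
Inner void (subtracted): 234 × 194, A = 45 396 mm², y = 105 mm, Ī = 142 376 988 mm⁴.
By symmetry the centroid is at mid-height, ȳ = 105 mm.
All pieces are centred on the horizontal centroidal axis, so I = ΣĪ (holes subtracted) = 50 560 512 mm⁴.
Extreme fibre distance c = 105 mm; S = I/c = 481 529 mm³.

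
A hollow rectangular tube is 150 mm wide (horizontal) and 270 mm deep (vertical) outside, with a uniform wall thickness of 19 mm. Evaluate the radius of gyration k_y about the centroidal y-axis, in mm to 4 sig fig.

Treat the section as a set of non-overlapping primitives; coordinates are from the bounding-box lower-left.
Outer rectangle: 150 × 270, A = 40 500 mm², x = 75 mm, Ī = 75 937 500 mm⁴.
Inner void (subtracted): 112 × 232, A = 25 984 mm², x = 75 mm, Ī = 27 161 941 mm⁴.
By symmetry the centroid is at mid-width, x̄ = 75 mm.
All pieces are centred on the centroidal y-axis, so I = ΣĪ (holes subtracted) = 48 775 559 mm⁴.
Radius of gyration: k = √(I/A) = √(48 775 559 / 14 516) = 57.9666 mm.

k_y ≈ 57.97 mm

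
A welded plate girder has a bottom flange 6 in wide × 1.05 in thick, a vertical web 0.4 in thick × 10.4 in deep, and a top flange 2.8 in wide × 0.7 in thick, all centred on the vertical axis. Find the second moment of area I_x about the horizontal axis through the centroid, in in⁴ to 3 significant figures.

I_x ≈ 254 in⁴

Split into non-overlapping primitives; take the origin at the lower-left of the bounding box.
Bottom plate: 6 × 1.05, A = 6.3 in², y = 0.525 in, Ī = 0.57881 in⁴.
Web plate: 0.4 × 10.4, A = 4.16 in², y = 6.25 in, Ī = 37.495 in⁴.
Top plate: 2.8 × 0.7, A = 1.96 in², y = 11.8 in, Ī = 0.080033 in⁴.
Centroid: ȳ = ΣA·y / ΣA = 4.2219 in.
Transfer each piece to the horizontal axis through the centroid using Ī + A·d² with d = y − 4.2219:
  bottom plate: d = -3.6969 in → contributes +86.679 in⁴
  web plate: d = 2.0281 in → contributes +54.607 in⁴
  top plate: d = 7.5781 in → contributes +112.64 in⁴
Total I = 253.93 in⁴.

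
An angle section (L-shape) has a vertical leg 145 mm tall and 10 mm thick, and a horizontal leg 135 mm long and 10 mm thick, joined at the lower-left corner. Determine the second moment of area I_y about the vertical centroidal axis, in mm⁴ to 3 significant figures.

I_y ≈ 4.70 × 10⁶ mm⁴

Break the section into simple shapes (no overlaps), measuring from the bottom-left corner of the bounding box.
Vertical leg: 10 × 145, A = 1 450 mm², x = 5 mm, Ī = 12 083 mm⁴.
Horizontal leg (remainder): 125 × 10, A = 1 250 mm², x = 72.5 mm, Ī = 1 627 604 mm⁴.
Centroid: x̄ = ΣA·x / ΣA = 36.25 mm.
Transfer each piece to the vertical centroidal axis using Ī + A·d² with d = x − 36.25:
  vertical leg: d = -31.25 mm → contributes +1 428 099 mm⁴
  horizontal leg (remainder): d = 36.25 mm → contributes +3 270 182 mm⁴
Total I = 4 698 281 mm⁴.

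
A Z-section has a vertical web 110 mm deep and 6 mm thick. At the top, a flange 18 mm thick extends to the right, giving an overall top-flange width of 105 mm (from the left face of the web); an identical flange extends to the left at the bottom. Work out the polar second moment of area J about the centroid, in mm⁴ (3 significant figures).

J ≈ 2.10 × 10⁷ mm⁴

Split into non-overlapping primitives; take the origin at the lower-left of the bounding box.
Web: 6 × 110, A = 660 mm², y = 55 mm, Ī = 665 500 mm⁴.
Top flange (beyond web): 99 × 18, A = 1 782 mm², y = 101 mm, Ī = 48 114 mm⁴.
Bottom flange (beyond web): 99 × 18, A = 1 782 mm², y = 9 mm, Ī = 48 114 mm⁴.
Centroid: ȳ = ΣA·y / ΣA = 55 mm.
Transfer each piece to the centroidal x-axis using Ī + A·d² with d = y − 55:
  web: d = 0 mm → contributes +665 500 mm⁴
  top flange (beyond web): d = 46 mm → contributes +3 818 826 mm⁴
  bottom flange (beyond web): d = -46 mm → contributes +3 818 826 mm⁴
Total I = 8 303 152 mm⁴.
For the y-axis: x̄ = 102 mm.
Repeating about the centroidal y-axis gives I_y = 12 736 152 mm⁴.
Polar second moment: J = I_x + I_y = 21 039 304 mm⁴.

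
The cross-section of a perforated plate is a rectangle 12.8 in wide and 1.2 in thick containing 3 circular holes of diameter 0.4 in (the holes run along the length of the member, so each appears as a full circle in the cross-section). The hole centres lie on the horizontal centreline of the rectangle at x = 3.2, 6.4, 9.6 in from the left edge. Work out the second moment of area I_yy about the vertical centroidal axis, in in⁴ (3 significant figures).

I_yy ≈ 207 in⁴

Treat the section as a set of non-overlapping primitives; coordinates are from the bounding-box lower-left.
Plate: 12.8 × 1.2, A = 15.36 in², x = 6.4 in, Ī = 209.72 in⁴.
Hole 1 (subtracted): ⌀0.4, A = 0.12566 in², x = 3.2 in, Ī = 0.0012566 in⁴.
Hole 2 (subtracted): ⌀0.4, A = 0.12566 in², x = 6.4 in, Ī = 0.0012566 in⁴.
Hole 3 (subtracted): ⌀0.4, A = 0.12566 in², x = 9.6 in, Ī = 0.0012566 in⁴.
By symmetry the centroid is at mid-width, x̄ = 6.4 in.
Transfer each piece to the vertical centroidal axis using Ī + A·d² with d = x − 6.4:
  plate: d = 0 in → contributes +209.72 in⁴
  hole 1: d = -3.2 in → contributes −1.2881 in⁴
  hole 2: d = 0 in → contributes −0.0012566 in⁴
  hole 3: d = 3.2 in → contributes −1.2881 in⁴
Total I = 207.14 in⁴.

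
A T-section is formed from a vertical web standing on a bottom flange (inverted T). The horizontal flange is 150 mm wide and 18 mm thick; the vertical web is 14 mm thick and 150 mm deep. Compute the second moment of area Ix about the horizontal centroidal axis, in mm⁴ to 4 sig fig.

Treat the section as a set of non-overlapping primitives; coordinates are from the bounding-box lower-left.
Flange: 150 × 18, A = 2 700 mm², y = 9 mm, Ī = 72 900 mm⁴.
Web: 14 × 150, A = 2 100 mm², y = 93 mm, Ī = 3 937 500 mm⁴.
Centroid: ȳ = ΣA·y / ΣA = 45.75 mm.
Transfer each piece to the horizontal centroidal axis using Ī + A·d² with d = y − 45.75:
  flange: d = -36.75 mm → contributes +3 719 419 mm⁴
  web: d = 47.25 mm → contributes +8 625 881 mm⁴
Total I = 12 345 300 mm⁴.

Ix ≈ 1.235 × 10⁷ mm⁴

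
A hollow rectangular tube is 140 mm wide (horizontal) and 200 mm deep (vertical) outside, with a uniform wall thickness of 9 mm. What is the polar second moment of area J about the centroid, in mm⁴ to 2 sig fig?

J ≈ 5.0 × 10⁷ mm⁴

Break the section into simple shapes (no overlaps), measuring from the bottom-left corner of the bounding box.
Outer rectangle: 140 × 200, A = 28 000 mm², y = 100 mm, Ī = 93 333 333 mm⁴.
Inner void (subtracted): 122 × 182, A = 22 204 mm², y = 100 mm, Ī = 61 290 441 mm⁴.
By symmetry the centroid is at mid-height, ȳ = 100 mm.
All pieces are centred on the centroidal x-axis, so I = ΣĪ (holes subtracted) = 32 042 892 mm⁴.
Repeating about the centroidal y-axis gives I_y = 18 192 972 mm⁴.
Polar second moment: J = I_x + I_y = 50 235 864 mm⁴.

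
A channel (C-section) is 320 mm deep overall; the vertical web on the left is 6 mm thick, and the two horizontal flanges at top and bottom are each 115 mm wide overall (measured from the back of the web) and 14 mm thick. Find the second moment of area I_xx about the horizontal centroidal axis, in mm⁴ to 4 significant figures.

Treat the section as a set of non-overlapping primitives; coordinates are from the bounding-box lower-left.
Web: 6 × 320, A = 1 920 mm², y = 160 mm, Ī = 16 384 000 mm⁴.
Top flange (beyond web): 109 × 14, A = 1 526 mm², y = 313 mm, Ī = 24924.7 mm⁴.
Bottom flange (beyond web): 109 × 14, A = 1 526 mm², y = 7 mm, Ī = 24924.7 mm⁴.
By symmetry the centroid is at mid-height, ȳ = 160 mm.
Transfer each piece to the horizontal centroidal axis using Ī + A·d² with d = y − 160:
  web: d = 0 mm → contributes +16 384 000 mm⁴
  top flange (beyond web): d = 153 mm → contributes +35 747 059 mm⁴
  bottom flange (beyond web): d = -153 mm → contributes +35 747 059 mm⁴
Total I = 87 878 117 mm⁴.

I_xx ≈ 8.788 × 10⁷ mm⁴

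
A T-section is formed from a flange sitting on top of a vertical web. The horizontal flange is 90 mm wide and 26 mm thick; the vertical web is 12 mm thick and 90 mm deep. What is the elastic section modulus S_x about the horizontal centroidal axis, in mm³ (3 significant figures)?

Decompose the section into non-overlapping parts with the origin at the bottom-left of its bounding rectangle.
Flange: 90 × 26, A = 2 340 mm², y = 103 mm, Ī = 131 820 mm⁴.
Web: 12 × 90, A = 1 080 mm², y = 45 mm, Ī = 729 000 mm⁴.
Centroid: ȳ = ΣA·y / ΣA = 84.684 mm.
Transfer each piece to the horizontal centroidal axis using Ī + A·d² with d = y − 84.684:
  flange: d = 18.316 mm → contributes +916 815 mm⁴
  web: d = -39.684 mm → contributes +2 429 823 mm⁴
Total I = 3 346 639 mm⁴.
Extreme fibre distance c = 84.684 mm; S = I/c = 39 519 mm³.

S_x ≈ 3.95 × 10⁴ mm³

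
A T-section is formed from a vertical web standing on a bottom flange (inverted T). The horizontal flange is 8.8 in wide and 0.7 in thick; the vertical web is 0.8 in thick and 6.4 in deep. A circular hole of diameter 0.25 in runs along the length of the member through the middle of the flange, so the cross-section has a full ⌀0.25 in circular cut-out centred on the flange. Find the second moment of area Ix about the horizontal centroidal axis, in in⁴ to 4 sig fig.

Treat the section as a set of non-overlapping primitives; coordinates are from the bounding-box lower-left.
Flange: 8.8 × 0.7, A = 6.16 in², y = 0.35 in, Ī = 0.251533 in⁴.
Web: 0.8 × 6.4, A = 5.12 in², y = 3.9 in, Ī = 17.4763 in⁴.
Hole (subtracted): ⌀0.25, A = 0.0490874 in², y = 0.35 in, Ī = 0.000191748 in⁴.
Centroid: ȳ = ΣA·y / ΣA = 1.96839 in.
Transfer each piece to the horizontal centroidal axis using Ī + A·d² with d = y − 1.96839:
  flange: d = -1.61839 in → contributes +16.3857 in⁴
  web: d = 1.93161 in → contributes +36.5796 in⁴
  hole: d = -1.61839 in → contributes −0.128761 in⁴
Total I = 52.8365 in⁴.

Ix ≈ 52.84 in⁴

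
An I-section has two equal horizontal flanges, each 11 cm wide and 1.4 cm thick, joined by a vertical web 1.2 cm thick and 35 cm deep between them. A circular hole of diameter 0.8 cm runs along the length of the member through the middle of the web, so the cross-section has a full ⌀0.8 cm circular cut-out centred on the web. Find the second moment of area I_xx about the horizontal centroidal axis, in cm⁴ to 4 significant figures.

I_xx ≈ 1.449 × 10⁴ cm⁴

Treat the section as a set of non-overlapping primitives; coordinates are from the bounding-box lower-left.
Bottom flange: 11 × 1.4, A = 15.4 cm², y = 0.7 cm, Ī = 2.51533 cm⁴.
Web: 1.2 × 35, A = 42 cm², y = 18.9 cm, Ī = 4287.5 cm⁴.
Top flange: 11 × 1.4, A = 15.4 cm², y = 37.1 cm, Ī = 2.51533 cm⁴.
Hole (subtracted): ⌀0.8, A = 0.502655 cm², y = 18.9 cm, Ī = 0.0201062 cm⁴.
By symmetry the centroid is at mid-height, ȳ = 18.9 cm.
Transfer each piece to the horizontal centroidal axis using Ī + A·d² with d = y − 18.9:
  bottom flange: d = -18.2 cm → contributes +5103.61 cm⁴
  web: d = 0 cm → contributes +4287.5 cm⁴
  top flange: d = 18.2 cm → contributes +5103.61 cm⁴
  hole: d = 0 cm → contributes −0.0201062 cm⁴
Total I = 14494.7 cm⁴.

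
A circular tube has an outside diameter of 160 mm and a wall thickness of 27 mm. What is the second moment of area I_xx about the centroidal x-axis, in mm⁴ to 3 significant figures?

I_xx ≈ 2.60 × 10⁷ mm⁴

Split into non-overlapping primitives; take the origin at the lower-left of the bounding box.
Outer circle: ⌀160, A = 20 106 mm², y = 80 mm, Ī = 32 169 909 mm⁴.
Bore (subtracted): ⌀106, A = 8824.7 mm², y = 80 mm, Ī = 6 197 169 mm⁴.
By symmetry the centroid is at mid-height, ȳ = 80 mm.
All pieces are centred on the centroidal x-axis, so I = ΣĪ (holes subtracted) = 25 972 739 mm⁴.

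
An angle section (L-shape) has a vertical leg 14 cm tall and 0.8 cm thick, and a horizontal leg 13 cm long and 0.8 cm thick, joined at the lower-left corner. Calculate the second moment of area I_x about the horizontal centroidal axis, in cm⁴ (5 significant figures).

Decompose the section into non-overlapping parts with the origin at the bottom-left of its bounding rectangle.
Vertical leg: 0.8 × 14, A = 11.2 cm², y = 7 cm, Ī = 182.9333 cm⁴.
Horizontal leg (remainder): 12.2 × 0.8, A = 9.76 cm², y = 0.4 cm, Ī = 0.5205333 cm⁴.
Centroid: ȳ = ΣA·y / ΣA = 3.926718 cm.
Transfer each piece to the horizontal centroidal axis using Ī + A·d² with d = y − 3.926718:
  vertical leg: d = 3.073282 cm → contributes +288.7181 cm⁴
  horizontal leg (remainder): d = -3.526718 cm → contributes +121.9128 cm⁴
Total I = 410.6309 cm⁴.

I_x ≈ 410.63 cm⁴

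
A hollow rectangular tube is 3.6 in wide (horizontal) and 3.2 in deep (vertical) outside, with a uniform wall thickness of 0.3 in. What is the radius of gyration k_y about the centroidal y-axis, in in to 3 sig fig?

k_y ≈ 1.33 in

Treat the section as a set of non-overlapping primitives; coordinates are from the bounding-box lower-left.
Outer rectangle: 3.6 × 3.2, A = 11.52 in², x = 1.8 in, Ī = 12.442 in⁴.
Inner void (subtracted): 3 × 2.6, A = 7.8 in², x = 1.8 in, Ī = 5.85 in⁴.
By symmetry the centroid is at mid-width, x̄ = 1.8 in.
All pieces are centred on the centroidal y-axis, so I = ΣĪ (holes subtracted) = 6.5916 in⁴.
Radius of gyration: k = √(I/A) = √(6.5916 / 3.72) = 1.3311 in.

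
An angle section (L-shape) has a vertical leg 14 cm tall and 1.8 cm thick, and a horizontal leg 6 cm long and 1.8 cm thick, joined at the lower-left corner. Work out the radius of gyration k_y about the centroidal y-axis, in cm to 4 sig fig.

k_y ≈ 1.464 cm

Decompose the section into non-overlapping parts with the origin at the bottom-left of its bounding rectangle.
Vertical leg: 1.8 × 14, A = 25.2 cm², x = 0.9 cm, Ī = 6.804 cm⁴.
Horizontal leg (remainder): 4.2 × 1.8, A = 7.56 cm², x = 3.9 cm, Ī = 11.1132 cm⁴.
Centroid: x̄ = ΣA·x / ΣA = 1.59231 cm.
Transfer each piece to the centroidal y-axis using Ī + A·d² with d = x − 1.59231:
  vertical leg: d = -0.692308 cm → contributes +18.8821 cm⁴
  horizontal leg (remainder): d = 2.30769 cm → contributes +51.3736 cm⁴
Total I = 70.2557 cm⁴.
Radius of gyration: k = √(I/A) = √(70.2557 / 32.76) = 1.46443 cm.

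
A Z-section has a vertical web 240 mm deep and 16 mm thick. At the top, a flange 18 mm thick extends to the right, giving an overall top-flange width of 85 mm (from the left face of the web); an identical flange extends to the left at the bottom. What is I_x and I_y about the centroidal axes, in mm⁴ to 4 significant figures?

I_x ≈ 4.910 × 10⁷ mm⁴, I_y ≈ 5.554 × 10⁶ mm⁴

Decompose the section into non-overlapping parts with the origin at the bottom-left of its bounding rectangle.
Web: 16 × 240, A = 3 840 mm², y = 120 mm, Ī = 18 432 000 mm⁴.
Top flange (beyond web): 69 × 18, A = 1 242 mm², y = 231 mm, Ī = 33 534 mm⁴.
Bottom flange (beyond web): 69 × 18, A = 1 242 mm², y = 9 mm, Ī = 33 534 mm⁴.
Centroid: ȳ = ΣA·y / ΣA = 120 mm.
Transfer each piece to the centroidal x-axis using Ī + A·d² with d = y − 120:
  web: d = 0 mm → contributes +18 432 000 mm⁴
  top flange (beyond web): d = 111 mm → contributes +15 336 216 mm⁴
  bottom flange (beyond web): d = -111 mm → contributes +15 336 216 mm⁴
Total I = 49 104 432 mm⁴.
For the y-axis: x̄ = 77 mm.
Repeating about the centroidal y-axis gives I_y = 5 554 172 mm⁴.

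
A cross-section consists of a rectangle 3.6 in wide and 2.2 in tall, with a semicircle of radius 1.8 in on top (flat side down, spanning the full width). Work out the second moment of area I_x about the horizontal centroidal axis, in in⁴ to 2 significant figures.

Split into non-overlapping primitives; take the origin at the lower-left of the bounding box.
Rectangular body: 3.6 × 2.2, A = 7.92 in², y = 1.1 in, Ī = 3.194 in⁴.
Semicircular cap: semicircle r = 1.8, A = 5.089 in², y = 2.964 in, Ī = 1.152 in⁴.
Centroid: ȳ = ΣA·y / ΣA = 1.829 in.
Transfer each piece to the horizontal centroidal axis using Ī + A·d² with d = y − 1.829:
  rectangular body: d = -0.7292 in → contributes +7.406 in⁴
  semicircular cap: d = 1.135 in → contributes +7.706 in⁴
Total I = 15.11 in⁴.

I_x ≈ 15 in⁴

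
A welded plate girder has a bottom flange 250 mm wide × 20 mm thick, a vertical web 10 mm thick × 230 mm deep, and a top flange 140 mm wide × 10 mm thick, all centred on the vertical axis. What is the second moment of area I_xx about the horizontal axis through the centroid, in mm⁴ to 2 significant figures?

I_xx ≈ 8.5 × 10⁷ mm⁴

Break the section into simple shapes (no overlaps), measuring from the bottom-left corner of the bounding box.
Bottom plate: 250 × 20, A = 5 000 mm², y = 10 mm, Ī = 166 667 mm⁴.
Web plate: 10 × 230, A = 2 300 mm², y = 135 mm, Ī = 10 139 167 mm⁴.
Top plate: 140 × 10, A = 1 400 mm², y = 255 mm, Ī = 11 667 mm⁴.
Centroid: ȳ = ΣA·y / ΣA = 82.47 mm.
Transfer each piece to the horizontal axis through the centroid using Ī + A·d² with d = y − 82.47:
  bottom plate: d = -72.47 mm → contributes +26 427 087 mm⁴
  web plate: d = 52.53 mm → contributes +16 485 483 mm⁴
  top plate: d = 172.5 mm → contributes +41 684 297 mm⁴
Total I = 84 596 868 mm⁴.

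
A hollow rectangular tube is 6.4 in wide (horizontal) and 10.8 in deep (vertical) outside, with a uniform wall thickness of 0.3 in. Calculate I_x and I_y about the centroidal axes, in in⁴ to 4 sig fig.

Break the section into simple shapes (no overlaps), measuring from the bottom-left corner of the bounding box.
Outer rectangle: 6.4 × 10.8, A = 69.12 in², y = 5.4 in, Ī = 671.846 in⁴.
Inner void (subtracted): 5.8 × 10.2, A = 59.16 in², y = 5.4 in, Ī = 512.917 in⁴.
By symmetry the centroid is at mid-height, ȳ = 5.4 in.
All pieces are centred on the centroidal x-axis, so I = ΣĪ (holes subtracted) = 158.929 in⁴.
Repeating about the centroidal y-axis gives I_y = 70.0844 in⁴.

I_x ≈ 158.9 in⁴, I_y ≈ 70.08 in⁴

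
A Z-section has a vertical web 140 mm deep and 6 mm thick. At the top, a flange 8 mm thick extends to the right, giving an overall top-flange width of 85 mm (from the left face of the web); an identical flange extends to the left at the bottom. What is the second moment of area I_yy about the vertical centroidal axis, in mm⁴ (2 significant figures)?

Decompose the section into non-overlapping parts with the origin at the bottom-left of its bounding rectangle.
Web: 6 × 140, A = 840 mm², x = 82 mm, Ī = 2 520 mm⁴.
Top flange (beyond web): 79 × 8, A = 632 mm², x = 124.5 mm, Ī = 328 693 mm⁴.
Bottom flange (beyond web): 79 × 8, A = 632 mm², x = 39.5 mm, Ī = 328 693 mm⁴.
Centroid: x̄ = ΣA·x / ΣA = 82 mm.
Transfer each piece to the vertical centroidal axis using Ī + A·d² with d = x − 82:
  web: d = 0 mm → contributes +2 520 mm⁴
  top flange (beyond web): d = 42.5 mm → contributes +1 470 243 mm⁴
  bottom flange (beyond web): d = -42.5 mm → contributes +1 470 243 mm⁴
Total I = 2 943 005 mm⁴.

I_yy ≈ 2.9 × 10⁶ mm⁴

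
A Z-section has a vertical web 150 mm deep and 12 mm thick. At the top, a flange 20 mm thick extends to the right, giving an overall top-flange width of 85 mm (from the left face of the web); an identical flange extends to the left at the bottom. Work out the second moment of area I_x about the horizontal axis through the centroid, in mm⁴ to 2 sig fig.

I_x ≈ 1.6 × 10⁷ mm⁴

Treat the section as a set of non-overlapping primitives; coordinates are from the bounding-box lower-left.
Web: 12 × 150, A = 1 800 mm², y = 75 mm, Ī = 3 375 000 mm⁴.
Top flange (beyond web): 73 × 20, A = 1 460 mm², y = 140 mm, Ī = 48 667 mm⁴.
Bottom flange (beyond web): 73 × 20, A = 1 460 mm², y = 10 mm, Ī = 48 667 mm⁴.
Centroid: ȳ = ΣA·y / ΣA = 75 mm.
Transfer each piece to the horizontal axis through the centroid using Ī + A·d² with d = y − 75:
  web: d = 0 mm → contributes +3 375 000 mm⁴
  top flange (beyond web): d = 65 mm → contributes +6 217 167 mm⁴
  bottom flange (beyond web): d = -65 mm → contributes +6 217 167 mm⁴
Total I = 15 809 333 mm⁴.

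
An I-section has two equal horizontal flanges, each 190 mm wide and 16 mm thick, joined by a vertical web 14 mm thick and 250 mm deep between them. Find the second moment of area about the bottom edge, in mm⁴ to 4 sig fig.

I_base ≈ 3.164 × 10⁸ mm⁴

Break the section into simple shapes (no overlaps), measuring from the bottom-left corner of the bounding box.
Bottom flange: 190 × 16, A = 3 040 mm², y = 8 mm, Ī = 64853.3 mm⁴.
Web: 14 × 250, A = 3 500 mm², y = 141 mm, Ī = 18 229 167 mm⁴.
Top flange: 190 × 16, A = 3 040 mm², y = 274 mm, Ī = 64853.3 mm⁴.
Transfer each piece to a horizontal axis along the bottom face using Ī + A·d² with d = y − 0:
  bottom flange: d = 8 mm → contributes +259 413 mm⁴
  web: d = 141 mm → contributes +87 812 667 mm⁴
  top flange: d = 274 mm → contributes +228 295 893 mm⁴
Total I = 316 367 973 mm⁴.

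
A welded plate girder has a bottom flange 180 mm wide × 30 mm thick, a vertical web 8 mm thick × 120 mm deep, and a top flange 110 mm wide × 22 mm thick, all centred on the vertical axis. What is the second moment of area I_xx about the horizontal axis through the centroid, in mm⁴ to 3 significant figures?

I_xx ≈ 3.80 × 10⁷ mm⁴

Split into non-overlapping primitives; take the origin at the lower-left of the bounding box.
Bottom plate: 180 × 30, A = 5 400 mm², y = 15 mm, Ī = 405 000 mm⁴.
Web plate: 8 × 120, A = 960 mm², y = 90 mm, Ī = 1 152 000 mm⁴.
Top plate: 110 × 22, A = 2 420 mm², y = 161 mm, Ī = 97 607 mm⁴.
Centroid: ȳ = ΣA·y / ΣA = 63.442 mm.
Transfer each piece to the horizontal axis through the centroid using Ī + A·d² with d = y − 63.442:
  bottom plate: d = -48.442 mm → contributes +13 076 742 mm⁴
  web plate: d = 26.558 mm → contributes +1 829 119 mm⁴
  top plate: d = 97.558 mm → contributes +23 130 151 mm⁴
Total I = 38 036 012 mm⁴.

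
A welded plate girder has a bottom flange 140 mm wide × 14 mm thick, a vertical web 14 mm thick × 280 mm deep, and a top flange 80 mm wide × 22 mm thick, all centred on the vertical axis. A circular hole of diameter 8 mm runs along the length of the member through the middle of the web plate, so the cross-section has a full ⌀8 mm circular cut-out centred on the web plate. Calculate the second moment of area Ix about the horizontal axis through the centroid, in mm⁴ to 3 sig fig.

Break the section into simple shapes (no overlaps), measuring from the bottom-left corner of the bounding box.
Bottom plate: 140 × 14, A = 1 960 mm², y = 7 mm, Ī = 32 013 mm⁴.
Web plate: 14 × 280, A = 3 920 mm², y = 154 mm, Ī = 25 610 667 mm⁴.
Top plate: 80 × 22, A = 1 760 mm², y = 305 mm, Ī = 70 987 mm⁴.
Hole (subtracted): ⌀8, A = 50.265 mm², y = 154 mm, Ī = 201.06 mm⁴.
Centroid: ȳ = ΣA·y / ΣA = 151.05 mm.
Transfer each piece to the horizontal axis through the centroid using Ī + A·d² with d = y − 151.05:
  bottom plate: d = -144.05 mm → contributes +40 705 013 mm⁴
  web plate: d = 2.9461 mm → contributes +25 644 690 mm⁴
  top plate: d = 153.95 mm → contributes +41 781 925 mm⁴
  hole: d = 2.9461 mm → contributes −637.34 mm⁴
Total I = 108 130 991 mm⁴.

Ix ≈ 1.08 × 10⁸ mm⁴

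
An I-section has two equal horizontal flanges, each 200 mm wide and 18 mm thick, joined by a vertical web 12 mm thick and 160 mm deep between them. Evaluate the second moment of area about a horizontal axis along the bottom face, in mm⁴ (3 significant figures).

I_base ≈ 1.49 × 10⁸ mm⁴

Decompose the section into non-overlapping parts with the origin at the bottom-left of its bounding rectangle.
Bottom flange: 200 × 18, A = 3 600 mm², y = 9 mm, Ī = 97 200 mm⁴.
Web: 12 × 160, A = 1 920 mm², y = 98 mm, Ī = 4 096 000 mm⁴.
Top flange: 200 × 18, A = 3 600 mm², y = 187 mm, Ī = 97 200 mm⁴.
Transfer each piece to a horizontal axis along the bottom face using Ī + A·d² with d = y − 0:
  bottom flange: d = 9 mm → contributes +388 800 mm⁴
  web: d = 98 mm → contributes +22 535 680 mm⁴
  top flange: d = 187 mm → contributes +125 985 600 mm⁴
Total I = 148 910 080 mm⁴.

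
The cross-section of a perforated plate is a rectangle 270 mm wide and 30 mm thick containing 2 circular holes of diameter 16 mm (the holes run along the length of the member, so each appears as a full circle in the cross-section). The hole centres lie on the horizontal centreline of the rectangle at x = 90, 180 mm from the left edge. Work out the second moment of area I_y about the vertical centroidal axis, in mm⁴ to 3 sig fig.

I_y ≈ 4.84 × 10⁷ mm⁴

Break the section into simple shapes (no overlaps), measuring from the bottom-left corner of the bounding box.
Plate: 270 × 30, A = 8 100 mm², x = 135 mm, Ī = 49 207 500 mm⁴.
Hole 1 (subtracted): ⌀16, A = 201.06 mm², x = 90 mm, Ī = 3 217 mm⁴.
Hole 2 (subtracted): ⌀16, A = 201.06 mm², x = 180 mm, Ī = 3 217 mm⁴.
By symmetry the centroid is at mid-width, x̄ = 135 mm.
Transfer each piece to the vertical centroidal axis using Ī + A·d² with d = x − 135:
  plate: d = 0 mm → contributes +49 207 500 mm⁴
  hole 1: d = -45 mm → contributes −410 367 mm⁴
  hole 2: d = 45 mm → contributes −410 367 mm⁴
Total I = 48 386 765 mm⁴.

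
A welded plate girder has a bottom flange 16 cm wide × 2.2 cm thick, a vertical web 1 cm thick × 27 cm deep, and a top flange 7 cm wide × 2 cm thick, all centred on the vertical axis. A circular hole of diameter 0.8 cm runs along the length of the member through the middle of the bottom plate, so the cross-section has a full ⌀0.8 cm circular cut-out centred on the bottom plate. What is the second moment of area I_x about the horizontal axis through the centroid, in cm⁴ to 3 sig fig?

Break the section into simple shapes (no overlaps), measuring from the bottom-left corner of the bounding box.
Bottom plate: 16 × 2.2, A = 35.2 cm², y = 1.1 cm, Ī = 14.197 cm⁴.
Web plate: 1 × 27, A = 27 cm², y = 15.7 cm, Ī = 1640.3 cm⁴.
Top plate: 7 × 2, A = 14 cm², y = 30.2 cm, Ī = 4.6667 cm⁴.
Hole (subtracted): ⌀0.8, A = 0.50265 cm², y = 1.1 cm, Ī = 0.020106 cm⁴.
Centroid: ȳ = ΣA·y / ΣA = 11.69 cm.
Transfer each piece to the horizontal axis through the centroid using Ī + A·d² with d = y − 11.69:
  bottom plate: d = -10.59 cm → contributes +3961.5 cm⁴
  web plate: d = 4.0105 cm → contributes +2074.5 cm⁴
  top plate: d = 18.51 cm → contributes +4801.6 cm⁴
  hole: d = -10.59 cm → contributes −56.387 cm⁴
Total I = 10 781 cm⁴.

I_x ≈ 1.08 × 10⁴ cm⁴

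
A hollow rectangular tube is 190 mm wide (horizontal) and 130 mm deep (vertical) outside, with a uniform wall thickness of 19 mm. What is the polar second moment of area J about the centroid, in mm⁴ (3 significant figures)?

J ≈ 7.23 × 10⁷ mm⁴

Treat the section as a set of non-overlapping primitives; coordinates are from the bounding-box lower-left.
Outer rectangle: 190 × 130, A = 24 700 mm², y = 65 mm, Ī = 34 785 833 mm⁴.
Inner void (subtracted): 152 × 92, A = 13 984 mm², y = 65 mm, Ī = 9 863 381 mm⁴.
By symmetry the centroid is at mid-height, ȳ = 65 mm.
All pieces are centred on the centroidal x-axis, so I = ΣĪ (holes subtracted) = 24 922 452 mm⁴.
Repeating about the centroidal y-axis gives I_y = 47 381 972 mm⁴.
Polar second moment: J = I_x + I_y = 72 304 424 mm⁴.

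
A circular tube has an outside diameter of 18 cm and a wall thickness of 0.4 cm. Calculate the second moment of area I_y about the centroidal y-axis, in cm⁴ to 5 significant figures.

Break the section into simple shapes (no overlaps), measuring from the bottom-left corner of the bounding box.
Outer circle: ⌀18, A = 254.469 cm², x = 9 cm, Ī = 5152.997 cm⁴.
Bore (subtracted): ⌀17.2, A = 232.3522 cm², x = 9 cm, Ī = 4296.192 cm⁴.
By symmetry the centroid is at mid-width, x̄ = 9 cm.
All pieces are centred on the centroidal y-axis, so I = ΣĪ (holes subtracted) = 856.8053 cm⁴.

I_y ≈ 856.81 cm⁴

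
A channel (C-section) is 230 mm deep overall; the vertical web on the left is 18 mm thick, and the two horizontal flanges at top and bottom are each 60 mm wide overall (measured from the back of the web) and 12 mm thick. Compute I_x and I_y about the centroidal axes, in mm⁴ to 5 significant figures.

I_x ≈ 3.0239 × 10⁷ mm⁴, I_y ≈ 9.8952 × 10⁵ mm⁴

Decompose the section into non-overlapping parts with the origin at the bottom-left of its bounding rectangle.
Web: 18 × 230, A = 4 140 mm², y = 115 mm, Ī = 18 250 500 mm⁴.
Top flange (beyond web): 42 × 12, A = 504 mm², y = 224 mm, Ī = 6 048 mm⁴.
Bottom flange (beyond web): 42 × 12, A = 504 mm², y = 6 mm, Ī = 6 048 mm⁴.
By symmetry the centroid is at mid-height, ȳ = 115 mm.
Transfer each piece to the centroidal x-axis using Ī + A·d² with d = y − 115:
  web: d = 0 mm → contributes +18 250 500 mm⁴
  top flange (beyond web): d = 109 mm → contributes +5 994 072 mm⁴
  bottom flange (beyond web): d = -109 mm → contributes +5 994 072 mm⁴
Total I = 30 238 644 mm⁴.
For the y-axis: x̄ = 14.87413 mm.
Repeating about the centroidal y-axis gives I_y = 989522.4 mm⁴.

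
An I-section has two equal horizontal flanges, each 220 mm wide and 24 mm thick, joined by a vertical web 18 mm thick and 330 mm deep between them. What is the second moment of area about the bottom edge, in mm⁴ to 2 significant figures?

Treat the section as a set of non-overlapping primitives; coordinates are from the bounding-box lower-left.
Bottom flange: 220 × 24, A = 5 280 mm², y = 12 mm, Ī = 253 440 mm⁴.
Web: 18 × 330, A = 5 940 mm², y = 189 mm, Ī = 53 905 500 mm⁴.
Top flange: 220 × 24, A = 5 280 mm², y = 366 mm, Ī = 253 440 mm⁴.
Transfer each piece to a horizontal axis along the bottom face using Ī + A·d² with d = y − 0:
  bottom flange: d = 12 mm → contributes +1 013 760 mm⁴
  web: d = 189 mm → contributes +266 088 240 mm⁴
  top flange: d = 366 mm → contributes +707 541 120 mm⁴
Total I = 974 643 120 mm⁴.

I_base ≈ 9.7 × 10⁸ mm⁴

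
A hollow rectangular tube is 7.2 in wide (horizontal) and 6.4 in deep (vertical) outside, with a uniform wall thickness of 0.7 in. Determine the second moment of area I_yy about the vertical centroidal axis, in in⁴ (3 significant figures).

Decompose the section into non-overlapping parts with the origin at the bottom-left of its bounding rectangle.
Outer rectangle: 7.2 × 6.4, A = 46.08 in², x = 3.6 in, Ī = 199.07 in⁴.
Inner void (subtracted): 5.8 × 5, A = 29 in², x = 3.6 in, Ī = 81.297 in⁴.
By symmetry the centroid is at mid-width, x̄ = 3.6 in.
All pieces are centred on the vertical centroidal axis, so I = ΣĪ (holes subtracted) = 117.77 in⁴.

I_yy ≈ 118 in⁴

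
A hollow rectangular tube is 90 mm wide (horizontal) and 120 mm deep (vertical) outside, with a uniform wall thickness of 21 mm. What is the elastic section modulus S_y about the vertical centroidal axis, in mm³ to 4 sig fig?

S_y ≈ 1.460 × 10⁵ mm³

Break the section into simple shapes (no overlaps), measuring from the bottom-left corner of the bounding box.
Outer rectangle: 90 × 120, A = 10 800 mm², x = 45 mm, Ī = 7 290 000 mm⁴.
Inner void (subtracted): 48 × 78, A = 3 744 mm², x = 45 mm, Ī = 718 848 mm⁴.
By symmetry the centroid is at mid-width, x̄ = 45 mm.
All pieces are centred on the vertical centroidal axis, so I = ΣĪ (holes subtracted) = 6 571 152 mm⁴.
Extreme fibre distance c = 45 mm; S = I/c = 146 026 mm³.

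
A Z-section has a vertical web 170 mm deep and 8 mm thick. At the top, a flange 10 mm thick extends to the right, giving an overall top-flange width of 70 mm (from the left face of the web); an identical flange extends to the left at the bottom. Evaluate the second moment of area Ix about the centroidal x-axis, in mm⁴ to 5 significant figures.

Ix ≈ 1.1222 × 10⁷ mm⁴

Treat the section as a set of non-overlapping primitives; coordinates are from the bounding-box lower-left.
Web: 8 × 170, A = 1 360 mm², y = 85 mm, Ī = 3 275 333 mm⁴.
Top flange (beyond web): 62 × 10, A = 620 mm², y = 165 mm, Ī = 5166.667 mm⁴.
Bottom flange (beyond web): 62 × 10, A = 620 mm², y = 5 mm, Ī = 5166.667 mm⁴.
Centroid: ȳ = ΣA·y / ΣA = 85 mm.
Transfer each piece to the centroidal x-axis using Ī + A·d² with d = y − 85:
  web: d = 0 mm → contributes +3 275 333 mm⁴
  top flange (beyond web): d = 80 mm → contributes +3 973 167 mm⁴
  bottom flange (beyond web): d = -80 mm → contributes +3 973 167 mm⁴
Total I = 11 221 667 mm⁴.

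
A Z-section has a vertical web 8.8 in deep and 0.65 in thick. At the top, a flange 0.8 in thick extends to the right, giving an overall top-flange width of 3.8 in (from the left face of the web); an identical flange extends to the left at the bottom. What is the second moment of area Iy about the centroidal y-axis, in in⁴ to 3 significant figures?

Iy ≈ 22.6 in⁴

Decompose the section into non-overlapping parts with the origin at the bottom-left of its bounding rectangle.
Web: 0.65 × 8.8, A = 5.72 in², x = 3.475 in, Ī = 0.20139 in⁴.
Top flange (beyond web): 3.15 × 0.8, A = 2.52 in², x = 5.375 in, Ī = 2.0837 in⁴.
Bottom flange (beyond web): 3.15 × 0.8, A = 2.52 in², x = 1.575 in, Ī = 2.0837 in⁴.
Centroid: x̄ = ΣA·x / ΣA = 3.475 in.
Transfer each piece to the centroidal y-axis using Ī + A·d² with d = x − 3.475:
  web: d = 0 in → contributes +0.20139 in⁴
  top flange (beyond web): d = 1.9 in → contributes +11.181 in⁴
  bottom flange (beyond web): d = -1.9 in → contributes +11.181 in⁴
Total I = 22.563 in⁴.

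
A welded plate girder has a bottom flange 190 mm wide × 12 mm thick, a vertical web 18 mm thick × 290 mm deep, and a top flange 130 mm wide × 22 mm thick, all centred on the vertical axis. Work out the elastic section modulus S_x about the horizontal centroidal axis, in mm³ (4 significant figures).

S_x ≈ 9.429 × 10⁵ mm³

Treat the section as a set of non-overlapping primitives; coordinates are from the bounding-box lower-left.
Bottom plate: 190 × 12, A = 2 280 mm², y = 6 mm, Ī = 27 360 mm⁴.
Web plate: 18 × 290, A = 5 220 mm², y = 157 mm, Ī = 36 583 500 mm⁴.
Top plate: 130 × 22, A = 2 860 mm², y = 313 mm, Ī = 115 353 mm⁴.
Centroid: ȳ = ΣA·y / ΣA = 166.834 mm.
Transfer each piece to the horizontal centroidal axis using Ī + A·d² with d = y − 166.834:
  bottom plate: d = -160.834 mm → contributes +59 005 415 mm⁴
  web plate: d = -9.83398 mm → contributes +37 088 311 mm⁴
  top plate: d = 146.166 mm → contributes +61 217 841 mm⁴
Total I = 157 311 568 mm⁴.
Extreme fibre distance c = 166.834 mm; S = I/c = 942 923 mm³.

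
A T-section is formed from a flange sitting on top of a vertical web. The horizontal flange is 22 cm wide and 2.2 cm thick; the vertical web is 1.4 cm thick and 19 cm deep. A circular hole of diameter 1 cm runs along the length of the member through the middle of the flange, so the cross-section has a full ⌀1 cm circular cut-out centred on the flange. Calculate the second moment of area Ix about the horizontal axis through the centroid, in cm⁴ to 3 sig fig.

Break the section into simple shapes (no overlaps), measuring from the bottom-left corner of the bounding box.
Flange: 22 × 2.2, A = 48.4 cm², y = 20.1 cm, Ī = 19.521 cm⁴.
Web: 1.4 × 19, A = 26.6 cm², y = 9.5 cm, Ī = 800.22 cm⁴.
Hole (subtracted): ⌀1, A = 0.7854 cm², y = 20.1 cm, Ī = 0.049087 cm⁴.
Centroid: ȳ = ΣA·y / ΣA = 16.301 cm.
Transfer each piece to the horizontal axis through the centroid using Ī + A·d² with d = y − 16.301:
  flange: d = 3.7993 cm → contributes +718.14 cm⁴
  web: d = -6.8007 cm → contributes +2030.5 cm⁴
  hole: d = 3.7993 cm → contributes −11.386 cm⁴
Total I = 2737.2 cm⁴.

Ix ≈ 2740 cm⁴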